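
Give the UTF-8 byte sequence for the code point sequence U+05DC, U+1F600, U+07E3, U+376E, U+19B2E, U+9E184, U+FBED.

U+05DC: 2-byte form → D7 9C.
U+1F600: 4-byte form → F0 9F 98 80.
U+07E3: 2-byte form → DF A3.
U+376E: 3-byte form → E3 9D AE.
U+19B2E: 4-byte form → F0 99 AC AE.
U+9E184: 4-byte form → F2 9E 86 84.
U+FBED: 3-byte form → EF AF AD.
Concatenated (22 bytes): D7 9C F0 9F 98 80 DF A3 E3 9D AE F0 99 AC AE F2 9E 86 84 EF AF AD.

D7 9C F0 9F 98 80 DF A3 E3 9D AE F0 99 AC AE F2 9E 86 84 EF AF AD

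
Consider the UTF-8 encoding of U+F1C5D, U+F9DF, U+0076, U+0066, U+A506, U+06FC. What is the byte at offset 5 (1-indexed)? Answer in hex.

0xEF

1-indexed offset 5 is 0-indexed offset 4.
U+F1C5D → 4-byte form F3 B1 B1 9D at offsets 0–3.
U+F9DF → 3-byte form EF A7 9F at offsets 4–6.
Offset 4 falls in char 2's range; it's byte 1 of EF A7 9F = 0xEF.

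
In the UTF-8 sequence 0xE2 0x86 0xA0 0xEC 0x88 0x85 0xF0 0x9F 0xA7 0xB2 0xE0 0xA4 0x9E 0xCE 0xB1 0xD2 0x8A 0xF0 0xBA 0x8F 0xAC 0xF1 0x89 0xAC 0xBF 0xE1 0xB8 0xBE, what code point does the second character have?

Offset 0: leading byte 0xE2 = 11100010 → 3-byte char #1 = E2 86 A0.
Offset 3: leading byte 0xEC = 11101100 → 3-byte char #2 = EC 88 85.
Leading byte 0xEC = 11101100 matches 1110xxxx → 3-byte sequence.
Byte 1: 0xEC = 11101100, payload 1100 (4 bits).
Byte 2: 0x88 = 10001000 (10xxxxxx ✓), payload 001000.
Byte 3: 0x85 = 10000101 (10xxxxxx ✓), payload 000101.
Concatenate: 1100001000000101 = 0xC205 (16 bits → U+C205).

U+C205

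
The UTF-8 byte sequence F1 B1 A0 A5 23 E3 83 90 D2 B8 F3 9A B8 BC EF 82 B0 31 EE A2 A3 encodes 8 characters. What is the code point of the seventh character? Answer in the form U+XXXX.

Offset 0: leading byte 0xF1 = 11110001 → 4-byte char #1 = F1 B1 A0 A5.
Offset 4: leading byte 0x23 = 00100011 → 1-byte char #2 = 23.
Offset 5: leading byte 0xE3 = 11100011 → 3-byte char #3 = E3 83 90.
Offset 8: leading byte 0xD2 = 11010010 → 2-byte char #4 = D2 B8.
Offset 10: leading byte 0xF3 = 11110011 → 4-byte char #5 = F3 9A B8 BC.
Offset 14: leading byte 0xEF = 11101111 → 3-byte char #6 = EF 82 B0.
Offset 17: leading byte 0x31 = 00110001 → 1-byte char #7 = 31.
Leading byte 0x31 = 00110001 matches 0xxxxxxx → 1-byte sequence.
Byte 1: 0x31 = 00110001, payload 0110001 (7 bits).
Concatenate: 0110001 = 0x31 (7 bits → U+0031).

U+0031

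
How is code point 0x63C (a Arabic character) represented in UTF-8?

U+063C = 0x63C = 1596 decimal. In range U+0080–U+07FF → 2-byte form: 110xxxxx 10xxxxxx.
Binary (11 bits): 11000111100.
Split 5+6: 11000 | 111100.
Byte 1: 11011000 = 0xD8.
Byte 2: 10111100 = 0xBC.

D8 BC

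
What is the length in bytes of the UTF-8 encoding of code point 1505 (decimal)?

U+05E1 = 0x5E1. UTF-8 uses 1 byte below 0x80, 2 below 0x800, 3 below 0x10000, 4 up to 0x10FFFF. 0x5E1 is in U+0080–U+07FF → 2 bytes.

2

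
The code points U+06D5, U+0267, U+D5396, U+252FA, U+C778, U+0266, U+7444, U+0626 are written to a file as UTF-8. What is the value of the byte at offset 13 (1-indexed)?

1-indexed offset 13 is 0-indexed offset 12.
U+06D5 → 2-byte form DB 95 at offsets 0–1.
U+0267 → 2-byte form C9 A7 at offsets 2–3.
U+D5396 → 4-byte form F3 95 8E 96 at offsets 4–7.
U+252FA → 4-byte form F0 A5 8B BA at offsets 8–11.
U+C778 → 3-byte form EC 9D B8 at offsets 12–14.
Offset 12 falls in char 5's range; it's byte 1 of EC 9D B8 = 0xEC.

0xEC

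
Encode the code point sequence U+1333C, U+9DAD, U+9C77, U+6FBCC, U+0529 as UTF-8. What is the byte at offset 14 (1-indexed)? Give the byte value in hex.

0x8C

1-indexed offset 14 is 0-indexed offset 13.
U+1333C → 4-byte form F0 93 8C BC at offsets 0–3.
U+9DAD → 3-byte form E9 B6 AD at offsets 4–6.
U+9C77 → 3-byte form E9 B1 B7 at offsets 7–9.
U+6FBCC → 4-byte form F1 AF AF 8C at offsets 10–13.
Offset 13 falls in char 4's range; it's byte 4 of F1 AF AF 8C = 0x8C.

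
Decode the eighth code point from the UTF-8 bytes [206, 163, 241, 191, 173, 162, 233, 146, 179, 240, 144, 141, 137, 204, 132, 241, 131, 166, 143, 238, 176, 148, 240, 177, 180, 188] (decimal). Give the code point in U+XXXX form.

U+31D3C

Offset 0: leading byte 0xCE = 11001110 → 2-byte char #1 = CE A3.
Offset 2: leading byte 0xF1 = 11110001 → 4-byte char #2 = F1 BF AD A2.
Offset 6: leading byte 0xE9 = 11101001 → 3-byte char #3 = E9 92 B3.
Offset 9: leading byte 0xF0 = 11110000 → 4-byte char #4 = F0 90 8D 89.
Offset 13: leading byte 0xCC = 11001100 → 2-byte char #5 = CC 84.
Offset 15: leading byte 0xF1 = 11110001 → 4-byte char #6 = F1 83 A6 8F.
Offset 19: leading byte 0xEE = 11101110 → 3-byte char #7 = EE B0 94.
Offset 22: leading byte 0xF0 = 11110000 → 4-byte char #8 = F0 B1 B4 BC.
Leading byte 0xF0 = 11110000 matches 11110xxx → 4-byte sequence.
Byte 1: 0xF0 = 11110000, payload 000 (3 bits).
Byte 2: 0xB1 = 10110001 (10xxxxxx ✓), payload 110001.
Byte 3: 0xB4 = 10110100 (10xxxxxx ✓), payload 110100.
Byte 4: 0xBC = 10111100 (10xxxxxx ✓), payload 111100.
Concatenate: 000110001110100111100 = 0x31D3C (21 bits → U+31D3C).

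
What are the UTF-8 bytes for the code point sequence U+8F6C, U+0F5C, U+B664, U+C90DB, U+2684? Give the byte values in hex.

U+8F6C: 3-byte form → E8 BD AC.
U+0F5C: 3-byte form → E0 BD 9C.
U+B664: 3-byte form → EB 99 A4.
U+C90DB: 4-byte form → F3 89 83 9B.
U+2684: 3-byte form → E2 9A 84.
Concatenated (16 bytes): E8 BD AC E0 BD 9C EB 99 A4 F3 89 83 9B E2 9A 84.

E8 BD AC E0 BD 9C EB 99 A4 F3 89 83 9B E2 9A 84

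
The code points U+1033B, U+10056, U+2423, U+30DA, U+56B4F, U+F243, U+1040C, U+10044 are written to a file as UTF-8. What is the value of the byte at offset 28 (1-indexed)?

1-indexed offset 28 is 0-indexed offset 27.
U+1033B → 4-byte form F0 90 8C BB at offsets 0–3.
U+10056 → 4-byte form F0 90 81 96 at offsets 4–7.
U+2423 → 3-byte form E2 90 A3 at offsets 8–10.
U+30DA → 3-byte form E3 83 9A at offsets 11–13.
U+56B4F → 4-byte form F1 96 AD 8F at offsets 14–17.
U+F243 → 3-byte form EF 89 83 at offsets 18–20.
U+1040C → 4-byte form F0 90 90 8C at offsets 21–24.
U+10044 → 4-byte form F0 90 81 84 at offsets 25–28.
Offset 27 falls in char 8's range; it's byte 3 of F0 90 81 84 = 0x81.

0x81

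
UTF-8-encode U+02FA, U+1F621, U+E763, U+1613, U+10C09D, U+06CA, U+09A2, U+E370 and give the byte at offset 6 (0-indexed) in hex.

0xEE

U+02FA → 2-byte form CB BA at offsets 0–1.
U+1F621 → 4-byte form F0 9F 98 A1 at offsets 2–5.
U+E763 → 3-byte form EE 9D A3 at offsets 6–8.
Offset 6 falls in char 3's range; it's byte 1 of EE 9D A3 = 0xEE.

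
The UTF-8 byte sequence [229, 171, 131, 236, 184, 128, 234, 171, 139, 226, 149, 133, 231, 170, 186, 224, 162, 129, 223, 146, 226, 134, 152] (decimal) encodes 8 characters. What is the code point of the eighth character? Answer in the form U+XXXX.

U+2198

Offset 0: leading byte 0xE5 = 11100101 → 3-byte char #1 = E5 AB 83.
Offset 3: leading byte 0xEC = 11101100 → 3-byte char #2 = EC B8 80.
Offset 6: leading byte 0xEA = 11101010 → 3-byte char #3 = EA AB 8B.
Offset 9: leading byte 0xE2 = 11100010 → 3-byte char #4 = E2 95 85.
Offset 12: leading byte 0xE7 = 11100111 → 3-byte char #5 = E7 AA BA.
Offset 15: leading byte 0xE0 = 11100000 → 3-byte char #6 = E0 A2 81.
Offset 18: leading byte 0xDF = 11011111 → 2-byte char #7 = DF 92.
Offset 20: leading byte 0xE2 = 11100010 → 3-byte char #8 = E2 86 98.
Leading byte 0xE2 = 11100010 matches 1110xxxx → 3-byte sequence.
Byte 1: 0xE2 = 11100010, payload 0010 (4 bits).
Byte 2: 0x86 = 10000110 (10xxxxxx ✓), payload 000110.
Byte 3: 0x98 = 10011000 (10xxxxxx ✓), payload 011000.
Concatenate: 0010000110011000 = 0x2198 (16 bits → U+2198).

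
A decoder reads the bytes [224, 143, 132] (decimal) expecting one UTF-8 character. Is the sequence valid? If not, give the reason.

invalid (overlong encoding)

Leading byte 0xE0 = 11100000 → 3-byte form.
Continuation bytes all match 10xxxxxx. Payload decodes to 0x3C4.
But 0x3C4 < 0x800, the minimum for a 3-byte sequence — this is an overlong encoding.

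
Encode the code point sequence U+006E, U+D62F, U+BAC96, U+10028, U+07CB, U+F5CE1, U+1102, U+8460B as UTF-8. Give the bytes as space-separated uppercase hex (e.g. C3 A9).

U+006E: 1-byte form → 6E.
U+D62F: 3-byte form → ED 98 AF.
U+BAC96: 4-byte form → F2 BA B2 96.
U+10028: 4-byte form → F0 90 80 A8.
U+07CB: 2-byte form → DF 8B.
U+F5CE1: 4-byte form → F3 B5 B3 A1.
U+1102: 3-byte form → E1 84 82.
U+8460B: 4-byte form → F2 84 98 8B.
Concatenated (25 bytes): 6E ED 98 AF F2 BA B2 96 F0 90 80 A8 DF 8B F3 B5 B3 A1 E1 84 82 F2 84 98 8B.

6E ED 98 AF F2 BA B2 96 F0 90 80 A8 DF 8B F3 B5 B3 A1 E1 84 82 F2 84 98 8B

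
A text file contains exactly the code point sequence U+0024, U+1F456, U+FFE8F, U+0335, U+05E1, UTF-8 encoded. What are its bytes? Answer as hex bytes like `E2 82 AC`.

U+0024: 1-byte form → 24.
U+1F456: 4-byte form → F0 9F 91 96.
U+FFE8F: 4-byte form → F3 BF BA 8F.
U+0335: 2-byte form → CC B5.
U+05E1: 2-byte form → D7 A1.
Concatenated (13 bytes): 24 F0 9F 91 96 F3 BF BA 8F CC B5 D7 A1.

24 F0 9F 91 96 F3 BF BA 8F CC B5 D7 A1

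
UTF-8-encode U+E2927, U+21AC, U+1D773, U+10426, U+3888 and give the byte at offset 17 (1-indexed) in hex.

0xA2

1-indexed offset 17 is 0-indexed offset 16.
U+E2927 → 4-byte form F3 A2 A4 A7 at offsets 0–3.
U+21AC → 3-byte form E2 86 AC at offsets 4–6.
U+1D773 → 4-byte form F0 9D 9D B3 at offsets 7–10.
U+10426 → 4-byte form F0 90 90 A6 at offsets 11–14.
U+3888 → 3-byte form E3 A2 88 at offsets 15–17.
Offset 16 falls in char 5's range; it's byte 2 of E3 A2 88 = 0xA2.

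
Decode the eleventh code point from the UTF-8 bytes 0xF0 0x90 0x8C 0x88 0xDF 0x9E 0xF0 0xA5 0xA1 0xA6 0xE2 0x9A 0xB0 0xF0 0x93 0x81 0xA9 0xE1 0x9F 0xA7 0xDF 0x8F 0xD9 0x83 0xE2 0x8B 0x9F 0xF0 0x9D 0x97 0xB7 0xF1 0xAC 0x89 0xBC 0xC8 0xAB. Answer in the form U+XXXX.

U+6C27C

Offset 0: leading byte 0xF0 = 11110000 → 4-byte char #1 = F0 90 8C 88.
Offset 4: leading byte 0xDF = 11011111 → 2-byte char #2 = DF 9E.
Offset 6: leading byte 0xF0 = 11110000 → 4-byte char #3 = F0 A5 A1 A6.
Offset 10: leading byte 0xE2 = 11100010 → 3-byte char #4 = E2 9A B0.
Offset 13: leading byte 0xF0 = 11110000 → 4-byte char #5 = F0 93 81 A9.
Offset 17: leading byte 0xE1 = 11100001 → 3-byte char #6 = E1 9F A7.
Offset 20: leading byte 0xDF = 11011111 → 2-byte char #7 = DF 8F.
Offset 22: leading byte 0xD9 = 11011001 → 2-byte char #8 = D9 83.
Offset 24: leading byte 0xE2 = 11100010 → 3-byte char #9 = E2 8B 9F.
Offset 27: leading byte 0xF0 = 11110000 → 4-byte char #10 = F0 9D 97 B7.
Offset 31: leading byte 0xF1 = 11110001 → 4-byte char #11 = F1 AC 89 BC.
Leading byte 0xF1 = 11110001 matches 11110xxx → 4-byte sequence.
Byte 1: 0xF1 = 11110001, payload 001 (3 bits).
Byte 2: 0xAC = 10101100 (10xxxxxx ✓), payload 101100.
Byte 3: 0x89 = 10001001 (10xxxxxx ✓), payload 001001.
Byte 4: 0xBC = 10111100 (10xxxxxx ✓), payload 111100.
Concatenate: 001101100001001111100 = 0x6C27C (21 bits → U+6C27C).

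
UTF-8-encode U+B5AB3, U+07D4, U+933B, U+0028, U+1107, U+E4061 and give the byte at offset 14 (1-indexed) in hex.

0xF3

1-indexed offset 14 is 0-indexed offset 13.
U+B5AB3 → 4-byte form F2 B5 AA B3 at offsets 0–3.
U+07D4 → 2-byte form DF 94 at offsets 4–5.
U+933B → 3-byte form E9 8C BB at offsets 6–8.
U+0028 → 1-byte form 28 at offsets 9–9.
U+1107 → 3-byte form E1 84 87 at offsets 10–12.
U+E4061 → 4-byte form F3 A4 81 A1 at offsets 13–16.
Offset 13 falls in char 6's range; it's byte 1 of F3 A4 81 A1 = 0xF3.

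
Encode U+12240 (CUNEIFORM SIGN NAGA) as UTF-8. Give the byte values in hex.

F0 92 89 80

U+12240 = 0x12240 = 74304 decimal. In range U+10000–U+10FFFF → 4-byte form: 11110xxx 10xxxxxx 10xxxxxx 10xxxxxx.
Binary (21 bits): 000010010001001000000.
Split 3+6+6+6: 000 | 010010 | 001001 | 000000.
Byte 1: 11110000 = 0xF0.
Byte 2: 10010010 = 0x92.
Byte 3: 10001001 = 0x89.
Byte 4: 10000000 = 0x80.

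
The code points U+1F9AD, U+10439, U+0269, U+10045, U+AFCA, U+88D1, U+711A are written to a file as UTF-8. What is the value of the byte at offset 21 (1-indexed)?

1-indexed offset 21 is 0-indexed offset 20.
U+1F9AD → 4-byte form F0 9F A6 AD at offsets 0–3.
U+10439 → 4-byte form F0 90 90 B9 at offsets 4–7.
U+0269 → 2-byte form C9 A9 at offsets 8–9.
U+10045 → 4-byte form F0 90 81 85 at offsets 10–13.
U+AFCA → 3-byte form EA BF 8A at offsets 14–16.
U+88D1 → 3-byte form E8 A3 91 at offsets 17–19.
U+711A → 3-byte form E7 84 9A at offsets 20–22.
Offset 20 falls in char 7's range; it's byte 1 of E7 84 9A = 0xE7.

0xE7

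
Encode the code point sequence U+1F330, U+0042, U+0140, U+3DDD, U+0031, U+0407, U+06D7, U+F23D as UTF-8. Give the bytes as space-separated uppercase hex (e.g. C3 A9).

U+1F330: 4-byte form → F0 9F 8C B0.
U+0042: 1-byte form → 42.
U+0140: 2-byte form → C5 80.
U+3DDD: 3-byte form → E3 B7 9D.
U+0031: 1-byte form → 31.
U+0407: 2-byte form → D0 87.
U+06D7: 2-byte form → DB 97.
U+F23D: 3-byte form → EF 88 BD.
Concatenated (18 bytes): F0 9F 8C B0 42 C5 80 E3 B7 9D 31 D0 87 DB 97 EF 88 BD.

F0 9F 8C B0 42 C5 80 E3 B7 9D 31 D0 87 DB 97 EF 88 BD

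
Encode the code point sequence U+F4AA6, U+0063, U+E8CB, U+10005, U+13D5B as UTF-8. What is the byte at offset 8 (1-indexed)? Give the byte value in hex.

1-indexed offset 8 is 0-indexed offset 7.
U+F4AA6 → 4-byte form F3 B4 AA A6 at offsets 0–3.
U+0063 → 1-byte form 63 at offsets 4–4.
U+E8CB → 3-byte form EE A3 8B at offsets 5–7.
Offset 7 falls in char 3's range; it's byte 3 of EE A3 8B = 0x8B.

0x8B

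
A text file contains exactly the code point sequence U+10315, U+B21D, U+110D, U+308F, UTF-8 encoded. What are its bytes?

F0 90 8C 95 EB 88 9D E1 84 8D E3 82 8F

U+10315: 4-byte form → F0 90 8C 95.
U+B21D: 3-byte form → EB 88 9D.
U+110D: 3-byte form → E1 84 8D.
U+308F: 3-byte form → E3 82 8F.
Concatenated (13 bytes): F0 90 8C 95 EB 88 9D E1 84 8D E3 82 8F.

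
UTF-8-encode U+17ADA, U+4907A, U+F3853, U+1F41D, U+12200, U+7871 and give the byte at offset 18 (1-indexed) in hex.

0x92

1-indexed offset 18 is 0-indexed offset 17.
U+17ADA → 4-byte form F0 97 AB 9A at offsets 0–3.
U+4907A → 4-byte form F1 89 81 BA at offsets 4–7.
U+F3853 → 4-byte form F3 B3 A1 93 at offsets 8–11.
U+1F41D → 4-byte form F0 9F 90 9D at offsets 12–15.
U+12200 → 4-byte form F0 92 88 80 at offsets 16–19.
Offset 17 falls in char 5's range; it's byte 2 of F0 92 88 80 = 0x92.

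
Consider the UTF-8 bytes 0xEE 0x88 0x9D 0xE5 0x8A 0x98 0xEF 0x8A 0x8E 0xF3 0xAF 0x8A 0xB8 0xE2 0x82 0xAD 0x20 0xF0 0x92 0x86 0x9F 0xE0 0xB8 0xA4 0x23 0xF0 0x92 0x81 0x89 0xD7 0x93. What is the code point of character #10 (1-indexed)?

U+12049

Offset 0: leading byte 0xEE = 11101110 → 3-byte char #1 = EE 88 9D.
Offset 3: leading byte 0xE5 = 11100101 → 3-byte char #2 = E5 8A 98.
Offset 6: leading byte 0xEF = 11101111 → 3-byte char #3 = EF 8A 8E.
Offset 9: leading byte 0xF3 = 11110011 → 4-byte char #4 = F3 AF 8A B8.
Offset 13: leading byte 0xE2 = 11100010 → 3-byte char #5 = E2 82 AD.
Offset 16: leading byte 0x20 = 00100000 → 1-byte char #6 = 20.
Offset 17: leading byte 0xF0 = 11110000 → 4-byte char #7 = F0 92 86 9F.
Offset 21: leading byte 0xE0 = 11100000 → 3-byte char #8 = E0 B8 A4.
Offset 24: leading byte 0x23 = 00100011 → 1-byte char #9 = 23.
Offset 25: leading byte 0xF0 = 11110000 → 4-byte char #10 = F0 92 81 89.
Leading byte 0xF0 = 11110000 matches 11110xxx → 4-byte sequence.
Byte 1: 0xF0 = 11110000, payload 000 (3 bits).
Byte 2: 0x92 = 10010010 (10xxxxxx ✓), payload 010010.
Byte 3: 0x81 = 10000001 (10xxxxxx ✓), payload 000001.
Byte 4: 0x89 = 10001001 (10xxxxxx ✓), payload 001001.
Concatenate: 000010010000001001001 = 0x12049 (21 bits → U+12049).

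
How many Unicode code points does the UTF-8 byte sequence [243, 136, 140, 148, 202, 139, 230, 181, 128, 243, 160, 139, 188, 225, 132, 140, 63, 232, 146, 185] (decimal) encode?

Byte at offset 0: 0xF3 = 11110011 → 4-byte char (#1). Advance 4.
Byte at offset 4: 0xCA = 11001010 → 2-byte char (#2). Advance 2.
Byte at offset 6: 0xE6 = 11100110 → 3-byte char (#3). Advance 3.
Byte at offset 9: 0xF3 = 11110011 → 4-byte char (#4). Advance 4.
Byte at offset 13: 0xE1 = 11100001 → 3-byte char (#5). Advance 3.
Byte at offset 16: 0x3F = 00111111 → 1-byte char (#6). Advance 1.
Byte at offset 17: 0xE8 = 11101000 → 3-byte char (#7). Advance 3.
Reached end at offset 20 after 7 code points.

7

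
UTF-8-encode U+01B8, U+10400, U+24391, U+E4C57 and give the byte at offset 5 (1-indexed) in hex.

0x90

1-indexed offset 5 is 0-indexed offset 4.
U+01B8 → 2-byte form C6 B8 at offsets 0–1.
U+10400 → 4-byte form F0 90 90 80 at offsets 2–5.
Offset 4 falls in char 2's range; it's byte 3 of F0 90 90 80 = 0x90.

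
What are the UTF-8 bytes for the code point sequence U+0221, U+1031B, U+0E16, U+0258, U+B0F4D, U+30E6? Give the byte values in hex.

C8 A1 F0 90 8C 9B E0 B8 96 C9 98 F2 B0 BD 8D E3 83 A6

U+0221: 2-byte form → C8 A1.
U+1031B: 4-byte form → F0 90 8C 9B.
U+0E16: 3-byte form → E0 B8 96.
U+0258: 2-byte form → C9 98.
U+B0F4D: 4-byte form → F2 B0 BD 8D.
U+30E6: 3-byte form → E3 83 A6.
Concatenated (18 bytes): C8 A1 F0 90 8C 9B E0 B8 96 C9 98 F2 B0 BD 8D E3 83 A6.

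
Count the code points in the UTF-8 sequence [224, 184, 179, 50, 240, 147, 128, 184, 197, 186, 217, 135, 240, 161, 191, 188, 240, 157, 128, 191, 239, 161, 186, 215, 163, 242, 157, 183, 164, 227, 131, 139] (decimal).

11

Byte at offset 0: 0xE0 = 11100000 → 3-byte char (#1). Advance 3.
Byte at offset 3: 0x32 = 00110010 → 1-byte char (#2). Advance 1.
Byte at offset 4: 0xF0 = 11110000 → 4-byte char (#3). Advance 4.
Byte at offset 8: 0xC5 = 11000101 → 2-byte char (#4). Advance 2.
Byte at offset 10: 0xD9 = 11011001 → 2-byte char (#5). Advance 2.
Byte at offset 12: 0xF0 = 11110000 → 4-byte char (#6). Advance 4.
Byte at offset 16: 0xF0 = 11110000 → 4-byte char (#7). Advance 4.
Byte at offset 20: 0xEF = 11101111 → 3-byte char (#8). Advance 3.
Byte at offset 23: 0xD7 = 11010111 → 2-byte char (#9). Advance 2.
Byte at offset 25: 0xF2 = 11110010 → 4-byte char (#10). Advance 4.
Byte at offset 29: 0xE3 = 11100011 → 3-byte char (#11). Advance 3.
Reached end at offset 32 after 11 code points.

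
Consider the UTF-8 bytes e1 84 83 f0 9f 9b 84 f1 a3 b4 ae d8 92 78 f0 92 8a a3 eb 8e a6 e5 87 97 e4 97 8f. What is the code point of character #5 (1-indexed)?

Offset 0: leading byte 0xE1 = 11100001 → 3-byte char #1 = E1 84 83.
Offset 3: leading byte 0xF0 = 11110000 → 4-byte char #2 = F0 9F 9B 84.
Offset 7: leading byte 0xF1 = 11110001 → 4-byte char #3 = F1 A3 B4 AE.
Offset 11: leading byte 0xD8 = 11011000 → 2-byte char #4 = D8 92.
Offset 13: leading byte 0x78 = 01111000 → 1-byte char #5 = 78.
Leading byte 0x78 = 01111000 matches 0xxxxxxx → 1-byte sequence.
Byte 1: 0x78 = 01111000, payload 1111000 (7 bits).
Concatenate: 1111000 = 0x78 (7 bits → U+0078).

U+0078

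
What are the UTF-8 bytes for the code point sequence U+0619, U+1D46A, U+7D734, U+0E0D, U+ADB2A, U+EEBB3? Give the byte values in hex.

U+0619: 2-byte form → D8 99.
U+1D46A: 4-byte form → F0 9D 91 AA.
U+7D734: 4-byte form → F1 BD 9C B4.
U+0E0D: 3-byte form → E0 B8 8D.
U+ADB2A: 4-byte form → F2 AD AC AA.
U+EEBB3: 4-byte form → F3 AE AE B3.
Concatenated (21 bytes): D8 99 F0 9D 91 AA F1 BD 9C B4 E0 B8 8D F2 AD AC AA F3 AE AE B3.

D8 99 F0 9D 91 AA F1 BD 9C B4 E0 B8 8D F2 AD AC AA F3 AE AE B3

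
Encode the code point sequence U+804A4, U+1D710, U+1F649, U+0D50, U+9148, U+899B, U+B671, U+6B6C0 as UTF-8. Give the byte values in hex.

U+804A4: 4-byte form → F2 80 92 A4.
U+1D710: 4-byte form → F0 9D 9C 90.
U+1F649: 4-byte form → F0 9F 99 89.
U+0D50: 3-byte form → E0 B5 90.
U+9148: 3-byte form → E9 85 88.
U+899B: 3-byte form → E8 A6 9B.
U+B671: 3-byte form → EB 99 B1.
U+6B6C0: 4-byte form → F1 AB 9B 80.
Concatenated (28 bytes): F2 80 92 A4 F0 9D 9C 90 F0 9F 99 89 E0 B5 90 E9 85 88 E8 A6 9B EB 99 B1 F1 AB 9B 80.

F2 80 92 A4 F0 9D 9C 90 F0 9F 99 89 E0 B5 90 E9 85 88 E8 A6 9B EB 99 B1 F1 AB 9B 80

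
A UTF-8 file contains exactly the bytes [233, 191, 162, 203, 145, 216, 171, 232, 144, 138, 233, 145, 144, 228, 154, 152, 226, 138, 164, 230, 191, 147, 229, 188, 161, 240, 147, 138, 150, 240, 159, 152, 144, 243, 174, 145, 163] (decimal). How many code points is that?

Byte at offset 0: 0xE9 = 11101001 → 3-byte char (#1). Advance 3.
Byte at offset 3: 0xCB = 11001011 → 2-byte char (#2). Advance 2.
Byte at offset 5: 0xD8 = 11011000 → 2-byte char (#3). Advance 2.
Byte at offset 7: 0xE8 = 11101000 → 3-byte char (#4). Advance 3.
Byte at offset 10: 0xE9 = 11101001 → 3-byte char (#5). Advance 3.
Byte at offset 13: 0xE4 = 11100100 → 3-byte char (#6). Advance 3.
Byte at offset 16: 0xE2 = 11100010 → 3-byte char (#7). Advance 3.
Byte at offset 19: 0xE6 = 11100110 → 3-byte char (#8). Advance 3.
Byte at offset 22: 0xE5 = 11100101 → 3-byte char (#9). Advance 3.
Byte at offset 25: 0xF0 = 11110000 → 4-byte char (#10). Advance 4.
Byte at offset 29: 0xF0 = 11110000 → 4-byte char (#11). Advance 4.
Byte at offset 33: 0xF3 = 11110011 → 4-byte char (#12). Advance 4.
Reached end at offset 37 after 12 code points.

12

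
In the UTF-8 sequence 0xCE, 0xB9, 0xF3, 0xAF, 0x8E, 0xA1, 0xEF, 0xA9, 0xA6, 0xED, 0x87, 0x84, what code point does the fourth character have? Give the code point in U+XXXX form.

Offset 0: leading byte 0xCE = 11001110 → 2-byte char #1 = CE B9.
Offset 2: leading byte 0xF3 = 11110011 → 4-byte char #2 = F3 AF 8E A1.
Offset 6: leading byte 0xEF = 11101111 → 3-byte char #3 = EF A9 A6.
Offset 9: leading byte 0xED = 11101101 → 3-byte char #4 = ED 87 84.
Leading byte 0xED = 11101101 matches 1110xxxx → 3-byte sequence.
Byte 1: 0xED = 11101101, payload 1101 (4 bits).
Byte 2: 0x87 = 10000111 (10xxxxxx ✓), payload 000111.
Byte 3: 0x84 = 10000100 (10xxxxxx ✓), payload 000100.
Concatenate: 1101000111000100 = 0xD1C4 (16 bits → U+D1C4).

U+D1C4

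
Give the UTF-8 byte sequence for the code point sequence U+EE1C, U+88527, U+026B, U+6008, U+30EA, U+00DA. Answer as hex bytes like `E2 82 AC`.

U+EE1C: 3-byte form → EE B8 9C.
U+88527: 4-byte form → F2 88 94 A7.
U+026B: 2-byte form → C9 AB.
U+6008: 3-byte form → E6 80 88.
U+30EA: 3-byte form → E3 83 AA.
U+00DA: 2-byte form → C3 9A.
Concatenated (17 bytes): EE B8 9C F2 88 94 A7 C9 AB E6 80 88 E3 83 AA C3 9A.

EE B8 9C F2 88 94 A7 C9 AB E6 80 88 E3 83 AA C3 9A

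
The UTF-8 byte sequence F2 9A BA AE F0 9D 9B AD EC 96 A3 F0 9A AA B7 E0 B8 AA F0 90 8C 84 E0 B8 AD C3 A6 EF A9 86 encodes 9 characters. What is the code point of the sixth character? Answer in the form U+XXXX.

Offset 0: leading byte 0xF2 = 11110010 → 4-byte char #1 = F2 9A BA AE.
Offset 4: leading byte 0xF0 = 11110000 → 4-byte char #2 = F0 9D 9B AD.
Offset 8: leading byte 0xEC = 11101100 → 3-byte char #3 = EC 96 A3.
Offset 11: leading byte 0xF0 = 11110000 → 4-byte char #4 = F0 9A AA B7.
Offset 15: leading byte 0xE0 = 11100000 → 3-byte char #5 = E0 B8 AA.
Offset 18: leading byte 0xF0 = 11110000 → 4-byte char #6 = F0 90 8C 84.
Leading byte 0xF0 = 11110000 matches 11110xxx → 4-byte sequence.
Byte 1: 0xF0 = 11110000, payload 000 (3 bits).
Byte 2: 0x90 = 10010000 (10xxxxxx ✓), payload 010000.
Byte 3: 0x8C = 10001100 (10xxxxxx ✓), payload 001100.
Byte 4: 0x84 = 10000100 (10xxxxxx ✓), payload 000100.
Concatenate: 000010000001100000100 = 0x10304 (21 bits → U+10304).

U+10304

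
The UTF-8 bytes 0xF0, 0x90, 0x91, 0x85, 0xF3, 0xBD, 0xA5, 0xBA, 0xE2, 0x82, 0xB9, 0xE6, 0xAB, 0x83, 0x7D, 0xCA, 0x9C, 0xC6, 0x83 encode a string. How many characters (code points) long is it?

Byte at offset 0: 0xF0 = 11110000 → 4-byte char (#1). Advance 4.
Byte at offset 4: 0xF3 = 11110011 → 4-byte char (#2). Advance 4.
Byte at offset 8: 0xE2 = 11100010 → 3-byte char (#3). Advance 3.
Byte at offset 11: 0xE6 = 11100110 → 3-byte char (#4). Advance 3.
Byte at offset 14: 0x7D = 01111101 → 1-byte char (#5). Advance 1.
Byte at offset 15: 0xCA = 11001010 → 2-byte char (#6). Advance 2.
Byte at offset 17: 0xC6 = 11000110 → 2-byte char (#7). Advance 2.
Reached end at offset 19 after 7 code points.

7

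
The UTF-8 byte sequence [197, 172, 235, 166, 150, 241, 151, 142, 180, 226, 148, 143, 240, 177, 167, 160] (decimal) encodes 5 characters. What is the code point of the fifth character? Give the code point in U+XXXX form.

Offset 0: leading byte 0xC5 = 11000101 → 2-byte char #1 = C5 AC.
Offset 2: leading byte 0xEB = 11101011 → 3-byte char #2 = EB A6 96.
Offset 5: leading byte 0xF1 = 11110001 → 4-byte char #3 = F1 97 8E B4.
Offset 9: leading byte 0xE2 = 11100010 → 3-byte char #4 = E2 94 8F.
Offset 12: leading byte 0xF0 = 11110000 → 4-byte char #5 = F0 B1 A7 A0.
Leading byte 0xF0 = 11110000 matches 11110xxx → 4-byte sequence.
Byte 1: 0xF0 = 11110000, payload 000 (3 bits).
Byte 2: 0xB1 = 10110001 (10xxxxxx ✓), payload 110001.
Byte 3: 0xA7 = 10100111 (10xxxxxx ✓), payload 100111.
Byte 4: 0xA0 = 10100000 (10xxxxxx ✓), payload 100000.
Concatenate: 000110001100111100000 = 0x319E0 (21 bits → U+319E0).

U+319E0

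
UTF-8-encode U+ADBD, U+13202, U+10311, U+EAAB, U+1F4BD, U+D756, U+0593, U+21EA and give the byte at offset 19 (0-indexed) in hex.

0x9D

U+ADBD → 3-byte form EA B6 BD at offsets 0–2.
U+13202 → 4-byte form F0 93 88 82 at offsets 3–6.
U+10311 → 4-byte form F0 90 8C 91 at offsets 7–10.
U+EAAB → 3-byte form EE AA AB at offsets 11–13.
U+1F4BD → 4-byte form F0 9F 92 BD at offsets 14–17.
U+D756 → 3-byte form ED 9D 96 at offsets 18–20.
Offset 19 falls in char 6's range; it's byte 2 of ED 9D 96 = 0x9D.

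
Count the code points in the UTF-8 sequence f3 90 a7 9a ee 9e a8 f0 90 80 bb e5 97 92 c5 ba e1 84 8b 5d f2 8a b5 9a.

8

Byte at offset 0: 0xF3 = 11110011 → 4-byte char (#1). Advance 4.
Byte at offset 4: 0xEE = 11101110 → 3-byte char (#2). Advance 3.
Byte at offset 7: 0xF0 = 11110000 → 4-byte char (#3). Advance 4.
Byte at offset 11: 0xE5 = 11100101 → 3-byte char (#4). Advance 3.
Byte at offset 14: 0xC5 = 11000101 → 2-byte char (#5). Advance 2.
Byte at offset 16: 0xE1 = 11100001 → 3-byte char (#6). Advance 3.
Byte at offset 19: 0x5D = 01011101 → 1-byte char (#7). Advance 1.
Byte at offset 20: 0xF2 = 11110010 → 4-byte char (#8). Advance 4.
Reached end at offset 24 after 8 code points.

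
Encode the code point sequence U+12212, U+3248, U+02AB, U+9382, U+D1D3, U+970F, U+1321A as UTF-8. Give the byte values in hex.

F0 92 88 92 E3 89 88 CA AB E9 8E 82 ED 87 93 E9 9C 8F F0 93 88 9A

U+12212: 4-byte form → F0 92 88 92.
U+3248: 3-byte form → E3 89 88.
U+02AB: 2-byte form → CA AB.
U+9382: 3-byte form → E9 8E 82.
U+D1D3: 3-byte form → ED 87 93.
U+970F: 3-byte form → E9 9C 8F.
U+1321A: 4-byte form → F0 93 88 9A.
Concatenated (22 bytes): F0 92 88 92 E3 89 88 CA AB E9 8E 82 ED 87 93 E9 9C 8F F0 93 88 9A.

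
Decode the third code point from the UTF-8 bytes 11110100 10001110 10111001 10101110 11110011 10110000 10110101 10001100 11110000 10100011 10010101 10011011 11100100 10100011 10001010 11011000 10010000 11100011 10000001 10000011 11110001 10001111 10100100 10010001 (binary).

U+2355B

Offset 0: leading byte 0xF4 = 11110100 → 4-byte char #1 = F4 8E B9 AE.
Offset 4: leading byte 0xF3 = 11110011 → 4-byte char #2 = F3 B0 B5 8C.
Offset 8: leading byte 0xF0 = 11110000 → 4-byte char #3 = F0 A3 95 9B.
Leading byte 0xF0 = 11110000 matches 11110xxx → 4-byte sequence.
Byte 1: 0xF0 = 11110000, payload 000 (3 bits).
Byte 2: 0xA3 = 10100011 (10xxxxxx ✓), payload 100011.
Byte 3: 0x95 = 10010101 (10xxxxxx ✓), payload 010101.
Byte 4: 0x9B = 10011011 (10xxxxxx ✓), payload 011011.
Concatenate: 000100011010101011011 = 0x2355B (21 bits → U+2355B).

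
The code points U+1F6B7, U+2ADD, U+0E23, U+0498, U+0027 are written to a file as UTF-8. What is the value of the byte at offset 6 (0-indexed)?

0x9D

U+1F6B7 → 4-byte form F0 9F 9A B7 at offsets 0–3.
U+2ADD → 3-byte form E2 AB 9D at offsets 4–6.
Offset 6 falls in char 2's range; it's byte 3 of E2 AB 9D = 0x9D.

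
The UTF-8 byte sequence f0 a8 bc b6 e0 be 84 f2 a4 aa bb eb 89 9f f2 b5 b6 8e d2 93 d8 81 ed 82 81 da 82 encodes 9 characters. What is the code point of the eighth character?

Offset 0: leading byte 0xF0 = 11110000 → 4-byte char #1 = F0 A8 BC B6.
Offset 4: leading byte 0xE0 = 11100000 → 3-byte char #2 = E0 BE 84.
Offset 7: leading byte 0xF2 = 11110010 → 4-byte char #3 = F2 A4 AA BB.
Offset 11: leading byte 0xEB = 11101011 → 3-byte char #4 = EB 89 9F.
Offset 14: leading byte 0xF2 = 11110010 → 4-byte char #5 = F2 B5 B6 8E.
Offset 18: leading byte 0xD2 = 11010010 → 2-byte char #6 = D2 93.
Offset 20: leading byte 0xD8 = 11011000 → 2-byte char #7 = D8 81.
Offset 22: leading byte 0xED = 11101101 → 3-byte char #8 = ED 82 81.
Leading byte 0xED = 11101101 matches 1110xxxx → 3-byte sequence.
Byte 1: 0xED = 11101101, payload 1101 (4 bits).
Byte 2: 0x82 = 10000010 (10xxxxxx ✓), payload 000010.
Byte 3: 0x81 = 10000001 (10xxxxxx ✓), payload 000001.
Concatenate: 1101000010000001 = 0xD081 (16 bits → U+D081).

U+D081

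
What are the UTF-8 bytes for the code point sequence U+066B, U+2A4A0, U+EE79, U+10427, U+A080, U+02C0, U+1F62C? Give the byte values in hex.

U+066B: 2-byte form → D9 AB.
U+2A4A0: 4-byte form → F0 AA 92 A0.
U+EE79: 3-byte form → EE B9 B9.
U+10427: 4-byte form → F0 90 90 A7.
U+A080: 3-byte form → EA 82 80.
U+02C0: 2-byte form → CB 80.
U+1F62C: 4-byte form → F0 9F 98 AC.
Concatenated (22 bytes): D9 AB F0 AA 92 A0 EE B9 B9 F0 90 90 A7 EA 82 80 CB 80 F0 9F 98 AC.

D9 AB F0 AA 92 A0 EE B9 B9 F0 90 90 A7 EA 82 80 CB 80 F0 9F 98 AC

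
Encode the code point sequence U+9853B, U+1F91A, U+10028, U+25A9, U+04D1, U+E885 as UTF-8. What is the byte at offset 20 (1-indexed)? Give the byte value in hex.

0x85

1-indexed offset 20 is 0-indexed offset 19.
U+9853B → 4-byte form F2 98 94 BB at offsets 0–3.
U+1F91A → 4-byte form F0 9F A4 9A at offsets 4–7.
U+10028 → 4-byte form F0 90 80 A8 at offsets 8–11.
U+25A9 → 3-byte form E2 96 A9 at offsets 12–14.
U+04D1 → 2-byte form D3 91 at offsets 15–16.
U+E885 → 3-byte form EE A2 85 at offsets 17–19.
Offset 19 falls in char 6's range; it's byte 3 of EE A2 85 = 0x85.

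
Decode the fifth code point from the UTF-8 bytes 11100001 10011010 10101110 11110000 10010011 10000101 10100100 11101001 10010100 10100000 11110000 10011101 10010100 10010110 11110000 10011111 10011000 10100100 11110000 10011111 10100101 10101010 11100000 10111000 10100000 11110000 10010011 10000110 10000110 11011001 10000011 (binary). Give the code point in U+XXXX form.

Offset 0: leading byte 0xE1 = 11100001 → 3-byte char #1 = E1 9A AE.
Offset 3: leading byte 0xF0 = 11110000 → 4-byte char #2 = F0 93 85 A4.
Offset 7: leading byte 0xE9 = 11101001 → 3-byte char #3 = E9 94 A0.
Offset 10: leading byte 0xF0 = 11110000 → 4-byte char #4 = F0 9D 94 96.
Offset 14: leading byte 0xF0 = 11110000 → 4-byte char #5 = F0 9F 98 A4.
Leading byte 0xF0 = 11110000 matches 11110xxx → 4-byte sequence.
Byte 1: 0xF0 = 11110000, payload 000 (3 bits).
Byte 2: 0x9F = 10011111 (10xxxxxx ✓), payload 011111.
Byte 3: 0x98 = 10011000 (10xxxxxx ✓), payload 011000.
Byte 4: 0xA4 = 10100100 (10xxxxxx ✓), payload 100100.
Concatenate: 000011111011000100100 = 0x1F624 (21 bits → U+1F624).

U+1F624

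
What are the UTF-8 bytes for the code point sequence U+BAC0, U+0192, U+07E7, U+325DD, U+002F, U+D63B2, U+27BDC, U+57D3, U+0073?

U+BAC0: 3-byte form → EB AB 80.
U+0192: 2-byte form → C6 92.
U+07E7: 2-byte form → DF A7.
U+325DD: 4-byte form → F0 B2 97 9D.
U+002F: 1-byte form → 2F.
U+D63B2: 4-byte form → F3 96 8E B2.
U+27BDC: 4-byte form → F0 A7 AF 9C.
U+57D3: 3-byte form → E5 9F 93.
U+0073: 1-byte form → 73.
Concatenated (24 bytes): EB AB 80 C6 92 DF A7 F0 B2 97 9D 2F F3 96 8E B2 F0 A7 AF 9C E5 9F 93 73.

EB AB 80 C6 92 DF A7 F0 B2 97 9D 2F F3 96 8E B2 F0 A7 AF 9C E5 9F 93 73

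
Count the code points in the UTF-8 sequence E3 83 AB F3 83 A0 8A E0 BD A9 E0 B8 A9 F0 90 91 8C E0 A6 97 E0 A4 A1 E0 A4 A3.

8

Byte at offset 0: 0xE3 = 11100011 → 3-byte char (#1). Advance 3.
Byte at offset 3: 0xF3 = 11110011 → 4-byte char (#2). Advance 4.
Byte at offset 7: 0xE0 = 11100000 → 3-byte char (#3). Advance 3.
Byte at offset 10: 0xE0 = 11100000 → 3-byte char (#4). Advance 3.
Byte at offset 13: 0xF0 = 11110000 → 4-byte char (#5). Advance 4.
Byte at offset 17: 0xE0 = 11100000 → 3-byte char (#6). Advance 3.
Byte at offset 20: 0xE0 = 11100000 → 3-byte char (#7). Advance 3.
Byte at offset 23: 0xE0 = 11100000 → 3-byte char (#8). Advance 3.
Reached end at offset 26 after 8 code points.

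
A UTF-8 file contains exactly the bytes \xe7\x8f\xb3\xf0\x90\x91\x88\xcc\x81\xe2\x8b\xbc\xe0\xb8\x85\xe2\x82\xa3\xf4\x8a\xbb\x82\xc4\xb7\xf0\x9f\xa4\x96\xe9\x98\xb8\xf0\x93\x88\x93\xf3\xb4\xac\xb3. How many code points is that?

Byte at offset 0: 0xE7 = 11100111 → 3-byte char (#1). Advance 3.
Byte at offset 3: 0xF0 = 11110000 → 4-byte char (#2). Advance 4.
Byte at offset 7: 0xCC = 11001100 → 2-byte char (#3). Advance 2.
Byte at offset 9: 0xE2 = 11100010 → 3-byte char (#4). Advance 3.
Byte at offset 12: 0xE0 = 11100000 → 3-byte char (#5). Advance 3.
Byte at offset 15: 0xE2 = 11100010 → 3-byte char (#6). Advance 3.
Byte at offset 18: 0xF4 = 11110100 → 4-byte char (#7). Advance 4.
Byte at offset 22: 0xC4 = 11000100 → 2-byte char (#8). Advance 2.
Byte at offset 24: 0xF0 = 11110000 → 4-byte char (#9). Advance 4.
Byte at offset 28: 0xE9 = 11101001 → 3-byte char (#10). Advance 3.
Byte at offset 31: 0xF0 = 11110000 → 4-byte char (#11). Advance 4.
Byte at offset 35: 0xF3 = 11110011 → 4-byte char (#12). Advance 4.
Reached end at offset 39 after 12 code points.

12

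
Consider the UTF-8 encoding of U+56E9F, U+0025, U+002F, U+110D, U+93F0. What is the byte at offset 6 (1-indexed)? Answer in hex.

1-indexed offset 6 is 0-indexed offset 5.
U+56E9F → 4-byte form F1 96 BA 9F at offsets 0–3.
U+0025 → 1-byte form 25 at offsets 4–4.
U+002F → 1-byte form 2F at offsets 5–5.
Offset 5 falls in char 3's range; it's byte 1 of 2F = 0x2F.

0x2F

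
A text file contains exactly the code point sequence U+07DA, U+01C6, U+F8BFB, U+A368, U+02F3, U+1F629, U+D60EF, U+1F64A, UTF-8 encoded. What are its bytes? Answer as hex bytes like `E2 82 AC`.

U+07DA: 2-byte form → DF 9A.
U+01C6: 2-byte form → C7 86.
U+F8BFB: 4-byte form → F3 B8 AF BB.
U+A368: 3-byte form → EA 8D A8.
U+02F3: 2-byte form → CB B3.
U+1F629: 4-byte form → F0 9F 98 A9.
U+D60EF: 4-byte form → F3 96 83 AF.
U+1F64A: 4-byte form → F0 9F 99 8A.
Concatenated (25 bytes): DF 9A C7 86 F3 B8 AF BB EA 8D A8 CB B3 F0 9F 98 A9 F3 96 83 AF F0 9F 99 8A.

DF 9A C7 86 F3 B8 AF BB EA 8D A8 CB B3 F0 9F 98 A9 F3 96 83 AF F0 9F 99 8A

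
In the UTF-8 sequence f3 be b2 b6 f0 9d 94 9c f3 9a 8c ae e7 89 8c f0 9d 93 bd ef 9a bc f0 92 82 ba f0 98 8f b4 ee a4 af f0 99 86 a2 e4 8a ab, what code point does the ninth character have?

Offset 0: leading byte 0xF3 = 11110011 → 4-byte char #1 = F3 BE B2 B6.
Offset 4: leading byte 0xF0 = 11110000 → 4-byte char #2 = F0 9D 94 9C.
Offset 8: leading byte 0xF3 = 11110011 → 4-byte char #3 = F3 9A 8C AE.
Offset 12: leading byte 0xE7 = 11100111 → 3-byte char #4 = E7 89 8C.
Offset 15: leading byte 0xF0 = 11110000 → 4-byte char #5 = F0 9D 93 BD.
Offset 19: leading byte 0xEF = 11101111 → 3-byte char #6 = EF 9A BC.
Offset 22: leading byte 0xF0 = 11110000 → 4-byte char #7 = F0 92 82 BA.
Offset 26: leading byte 0xF0 = 11110000 → 4-byte char #8 = F0 98 8F B4.
Offset 30: leading byte 0xEE = 11101110 → 3-byte char #9 = EE A4 AF.
Leading byte 0xEE = 11101110 matches 1110xxxx → 3-byte sequence.
Byte 1: 0xEE = 11101110, payload 1110 (4 bits).
Byte 2: 0xA4 = 10100100 (10xxxxxx ✓), payload 100100.
Byte 3: 0xAF = 10101111 (10xxxxxx ✓), payload 101111.
Concatenate: 1110100100101111 = 0xE92F (16 bits → U+E92F).

U+E92F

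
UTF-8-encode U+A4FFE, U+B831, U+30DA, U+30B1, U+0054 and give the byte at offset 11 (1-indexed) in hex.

1-indexed offset 11 is 0-indexed offset 10.
U+A4FFE → 4-byte form F2 A4 BF BE at offsets 0–3.
U+B831 → 3-byte form EB A0 B1 at offsets 4–6.
U+30DA → 3-byte form E3 83 9A at offsets 7–9.
U+30B1 → 3-byte form E3 82 B1 at offsets 10–12.
Offset 10 falls in char 4's range; it's byte 1 of E3 82 B1 = 0xE3.

0xE3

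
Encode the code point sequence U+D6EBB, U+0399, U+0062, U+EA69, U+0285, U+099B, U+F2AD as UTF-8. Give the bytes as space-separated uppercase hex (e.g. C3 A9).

F3 96 BA BB CE 99 62 EE A9 A9 CA 85 E0 A6 9B EF 8A AD

U+D6EBB: 4-byte form → F3 96 BA BB.
U+0399: 2-byte form → CE 99.
U+0062: 1-byte form → 62.
U+EA69: 3-byte form → EE A9 A9.
U+0285: 2-byte form → CA 85.
U+099B: 3-byte form → E0 A6 9B.
U+F2AD: 3-byte form → EF 8A AD.
Concatenated (18 bytes): F3 96 BA BB CE 99 62 EE A9 A9 CA 85 E0 A6 9B EF 8A AD.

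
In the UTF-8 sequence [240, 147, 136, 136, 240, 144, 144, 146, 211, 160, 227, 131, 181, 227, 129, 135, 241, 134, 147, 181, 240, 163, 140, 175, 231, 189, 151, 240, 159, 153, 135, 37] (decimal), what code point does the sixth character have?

Offset 0: leading byte 0xF0 = 11110000 → 4-byte char #1 = F0 93 88 88.
Offset 4: leading byte 0xF0 = 11110000 → 4-byte char #2 = F0 90 90 92.
Offset 8: leading byte 0xD3 = 11010011 → 2-byte char #3 = D3 A0.
Offset 10: leading byte 0xE3 = 11100011 → 3-byte char #4 = E3 83 B5.
Offset 13: leading byte 0xE3 = 11100011 → 3-byte char #5 = E3 81 87.
Offset 16: leading byte 0xF1 = 11110001 → 4-byte char #6 = F1 86 93 B5.
Leading byte 0xF1 = 11110001 matches 11110xxx → 4-byte sequence.
Byte 1: 0xF1 = 11110001, payload 001 (3 bits).
Byte 2: 0x86 = 10000110 (10xxxxxx ✓), payload 000110.
Byte 3: 0x93 = 10010011 (10xxxxxx ✓), payload 010011.
Byte 4: 0xB5 = 10110101 (10xxxxxx ✓), payload 110101.
Concatenate: 001000110010011110101 = 0x464F5 (21 bits → U+464F5).

U+464F5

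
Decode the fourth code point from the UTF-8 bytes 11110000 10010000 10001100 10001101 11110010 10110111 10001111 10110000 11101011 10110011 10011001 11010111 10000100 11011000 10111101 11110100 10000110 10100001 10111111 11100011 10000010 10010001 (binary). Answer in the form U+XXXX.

U+05C4

Offset 0: leading byte 0xF0 = 11110000 → 4-byte char #1 = F0 90 8C 8D.
Offset 4: leading byte 0xF2 = 11110010 → 4-byte char #2 = F2 B7 8F B0.
Offset 8: leading byte 0xEB = 11101011 → 3-byte char #3 = EB B3 99.
Offset 11: leading byte 0xD7 = 11010111 → 2-byte char #4 = D7 84.
Leading byte 0xD7 = 11010111 matches 110xxxxx → 2-byte sequence.
Byte 1: 0xD7 = 11010111, payload 10111 (5 bits).
Byte 2: 0x84 = 10000100 (10xxxxxx ✓), payload 000100.
Concatenate: 10111000100 = 0x5C4 (11 bits → U+05C4).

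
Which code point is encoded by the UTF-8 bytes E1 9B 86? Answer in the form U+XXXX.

Leading byte 0xE1 = 11100001 matches 1110xxxx → 3-byte sequence.
Byte 1: 0xE1 = 11100001, payload 0001 (4 bits).
Byte 2: 0x9B = 10011011 (10xxxxxx ✓), payload 011011.
Byte 3: 0x86 = 10000110 (10xxxxxx ✓), payload 000110.
Concatenate: 0001011011000110 = 0x16C6 (16 bits → U+16C6).

U+16C6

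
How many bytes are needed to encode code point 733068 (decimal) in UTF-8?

4

U+B2F8C = 0xB2F8C. UTF-8 uses 1 byte below 0x80, 2 below 0x800, 3 below 0x10000, 4 up to 0x10FFFF. 0xB2F8C is in U+10000–U+10FFFF → 4 bytes.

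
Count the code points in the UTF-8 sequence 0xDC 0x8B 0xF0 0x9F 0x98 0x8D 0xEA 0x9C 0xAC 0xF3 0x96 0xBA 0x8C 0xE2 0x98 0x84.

Byte at offset 0: 0xDC = 11011100 → 2-byte char (#1). Advance 2.
Byte at offset 2: 0xF0 = 11110000 → 4-byte char (#2). Advance 4.
Byte at offset 6: 0xEA = 11101010 → 3-byte char (#3). Advance 3.
Byte at offset 9: 0xF3 = 11110011 → 4-byte char (#4). Advance 4.
Byte at offset 13: 0xE2 = 11100010 → 3-byte char (#5). Advance 3.
Reached end at offset 16 after 5 code points.

5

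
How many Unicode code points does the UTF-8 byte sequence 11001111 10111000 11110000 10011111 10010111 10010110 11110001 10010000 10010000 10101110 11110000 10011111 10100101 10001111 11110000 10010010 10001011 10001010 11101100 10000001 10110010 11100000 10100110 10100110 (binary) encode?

Byte at offset 0: 0xCF = 11001111 → 2-byte char (#1). Advance 2.
Byte at offset 2: 0xF0 = 11110000 → 4-byte char (#2). Advance 4.
Byte at offset 6: 0xF1 = 11110001 → 4-byte char (#3). Advance 4.
Byte at offset 10: 0xF0 = 11110000 → 4-byte char (#4). Advance 4.
Byte at offset 14: 0xF0 = 11110000 → 4-byte char (#5). Advance 4.
Byte at offset 18: 0xEC = 11101100 → 3-byte char (#6). Advance 3.
Byte at offset 21: 0xE0 = 11100000 → 3-byte char (#7). Advance 3.
Reached end at offset 24 after 7 code points.

7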